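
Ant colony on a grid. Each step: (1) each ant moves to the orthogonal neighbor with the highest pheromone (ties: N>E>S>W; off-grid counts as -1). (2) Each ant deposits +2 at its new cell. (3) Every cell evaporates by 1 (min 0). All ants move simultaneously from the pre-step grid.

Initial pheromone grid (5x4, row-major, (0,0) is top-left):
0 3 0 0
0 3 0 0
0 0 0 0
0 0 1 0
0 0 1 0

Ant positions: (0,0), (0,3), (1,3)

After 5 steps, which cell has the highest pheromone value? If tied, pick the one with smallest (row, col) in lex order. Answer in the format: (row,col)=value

Answer: (0,3)=5

Derivation:
Step 1: ant0:(0,0)->E->(0,1) | ant1:(0,3)->S->(1,3) | ant2:(1,3)->N->(0,3)
  grid max=4 at (0,1)
Step 2: ant0:(0,1)->S->(1,1) | ant1:(1,3)->N->(0,3) | ant2:(0,3)->S->(1,3)
  grid max=3 at (0,1)
Step 3: ant0:(1,1)->N->(0,1) | ant1:(0,3)->S->(1,3) | ant2:(1,3)->N->(0,3)
  grid max=4 at (0,1)
Step 4: ant0:(0,1)->S->(1,1) | ant1:(1,3)->N->(0,3) | ant2:(0,3)->S->(1,3)
  grid max=4 at (0,3)
Step 5: ant0:(1,1)->N->(0,1) | ant1:(0,3)->S->(1,3) | ant2:(1,3)->N->(0,3)
  grid max=5 at (0,3)
Final grid:
  0 4 0 5
  0 2 0 5
  0 0 0 0
  0 0 0 0
  0 0 0 0
Max pheromone 5 at (0,3)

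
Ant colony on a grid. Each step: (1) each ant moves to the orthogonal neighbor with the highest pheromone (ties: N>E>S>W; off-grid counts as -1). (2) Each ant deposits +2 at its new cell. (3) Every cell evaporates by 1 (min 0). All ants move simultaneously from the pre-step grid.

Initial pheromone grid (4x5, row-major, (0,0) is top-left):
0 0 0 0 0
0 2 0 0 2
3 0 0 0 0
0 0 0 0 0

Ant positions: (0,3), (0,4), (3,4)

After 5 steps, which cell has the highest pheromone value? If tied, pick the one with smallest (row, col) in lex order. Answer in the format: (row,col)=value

Step 1: ant0:(0,3)->E->(0,4) | ant1:(0,4)->S->(1,4) | ant2:(3,4)->N->(2,4)
  grid max=3 at (1,4)
Step 2: ant0:(0,4)->S->(1,4) | ant1:(1,4)->N->(0,4) | ant2:(2,4)->N->(1,4)
  grid max=6 at (1,4)
Step 3: ant0:(1,4)->N->(0,4) | ant1:(0,4)->S->(1,4) | ant2:(1,4)->N->(0,4)
  grid max=7 at (1,4)
Step 4: ant0:(0,4)->S->(1,4) | ant1:(1,4)->N->(0,4) | ant2:(0,4)->S->(1,4)
  grid max=10 at (1,4)
Step 5: ant0:(1,4)->N->(0,4) | ant1:(0,4)->S->(1,4) | ant2:(1,4)->N->(0,4)
  grid max=11 at (1,4)
Final grid:
  0 0 0 0 9
  0 0 0 0 11
  0 0 0 0 0
  0 0 0 0 0
Max pheromone 11 at (1,4)

Answer: (1,4)=11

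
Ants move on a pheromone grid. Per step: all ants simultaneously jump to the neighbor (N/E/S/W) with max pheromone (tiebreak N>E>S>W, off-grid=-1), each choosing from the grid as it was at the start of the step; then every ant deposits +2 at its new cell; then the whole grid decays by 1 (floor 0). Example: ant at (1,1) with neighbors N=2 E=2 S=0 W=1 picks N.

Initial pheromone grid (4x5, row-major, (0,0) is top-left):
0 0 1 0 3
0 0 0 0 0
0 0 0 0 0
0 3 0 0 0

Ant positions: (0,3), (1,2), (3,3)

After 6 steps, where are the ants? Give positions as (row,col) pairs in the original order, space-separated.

Step 1: ant0:(0,3)->E->(0,4) | ant1:(1,2)->N->(0,2) | ant2:(3,3)->N->(2,3)
  grid max=4 at (0,4)
Step 2: ant0:(0,4)->S->(1,4) | ant1:(0,2)->E->(0,3) | ant2:(2,3)->N->(1,3)
  grid max=3 at (0,4)
Step 3: ant0:(1,4)->N->(0,4) | ant1:(0,3)->E->(0,4) | ant2:(1,3)->N->(0,3)
  grid max=6 at (0,4)
Step 4: ant0:(0,4)->W->(0,3) | ant1:(0,4)->W->(0,3) | ant2:(0,3)->E->(0,4)
  grid max=7 at (0,4)
Step 5: ant0:(0,3)->E->(0,4) | ant1:(0,3)->E->(0,4) | ant2:(0,4)->W->(0,3)
  grid max=10 at (0,4)
Step 6: ant0:(0,4)->W->(0,3) | ant1:(0,4)->W->(0,3) | ant2:(0,3)->E->(0,4)
  grid max=11 at (0,4)

(0,3) (0,3) (0,4)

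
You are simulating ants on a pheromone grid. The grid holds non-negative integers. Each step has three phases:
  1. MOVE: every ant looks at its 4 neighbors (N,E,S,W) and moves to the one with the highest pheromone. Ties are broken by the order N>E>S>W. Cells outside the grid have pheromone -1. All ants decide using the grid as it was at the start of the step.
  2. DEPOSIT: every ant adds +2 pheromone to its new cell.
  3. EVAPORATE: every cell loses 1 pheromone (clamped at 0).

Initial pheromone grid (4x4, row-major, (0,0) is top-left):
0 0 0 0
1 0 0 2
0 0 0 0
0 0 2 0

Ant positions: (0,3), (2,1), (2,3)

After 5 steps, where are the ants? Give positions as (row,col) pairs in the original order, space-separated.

Step 1: ant0:(0,3)->S->(1,3) | ant1:(2,1)->N->(1,1) | ant2:(2,3)->N->(1,3)
  grid max=5 at (1,3)
Step 2: ant0:(1,3)->N->(0,3) | ant1:(1,1)->N->(0,1) | ant2:(1,3)->N->(0,3)
  grid max=4 at (1,3)
Step 3: ant0:(0,3)->S->(1,3) | ant1:(0,1)->E->(0,2) | ant2:(0,3)->S->(1,3)
  grid max=7 at (1,3)
Step 4: ant0:(1,3)->N->(0,3) | ant1:(0,2)->E->(0,3) | ant2:(1,3)->N->(0,3)
  grid max=7 at (0,3)
Step 5: ant0:(0,3)->S->(1,3) | ant1:(0,3)->S->(1,3) | ant2:(0,3)->S->(1,3)
  grid max=11 at (1,3)

(1,3) (1,3) (1,3)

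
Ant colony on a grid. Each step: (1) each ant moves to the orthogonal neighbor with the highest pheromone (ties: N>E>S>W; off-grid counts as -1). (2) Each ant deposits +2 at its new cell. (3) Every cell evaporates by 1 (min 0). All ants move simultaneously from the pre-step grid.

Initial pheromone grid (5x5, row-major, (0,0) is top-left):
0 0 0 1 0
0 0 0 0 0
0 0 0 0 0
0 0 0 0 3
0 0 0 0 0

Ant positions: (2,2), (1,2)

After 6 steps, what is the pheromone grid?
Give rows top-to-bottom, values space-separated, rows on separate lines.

After step 1: ants at (1,2),(0,2)
  0 0 1 0 0
  0 0 1 0 0
  0 0 0 0 0
  0 0 0 0 2
  0 0 0 0 0
After step 2: ants at (0,2),(1,2)
  0 0 2 0 0
  0 0 2 0 0
  0 0 0 0 0
  0 0 0 0 1
  0 0 0 0 0
After step 3: ants at (1,2),(0,2)
  0 0 3 0 0
  0 0 3 0 0
  0 0 0 0 0
  0 0 0 0 0
  0 0 0 0 0
After step 4: ants at (0,2),(1,2)
  0 0 4 0 0
  0 0 4 0 0
  0 0 0 0 0
  0 0 0 0 0
  0 0 0 0 0
After step 5: ants at (1,2),(0,2)
  0 0 5 0 0
  0 0 5 0 0
  0 0 0 0 0
  0 0 0 0 0
  0 0 0 0 0
After step 6: ants at (0,2),(1,2)
  0 0 6 0 0
  0 0 6 0 0
  0 0 0 0 0
  0 0 0 0 0
  0 0 0 0 0

0 0 6 0 0
0 0 6 0 0
0 0 0 0 0
0 0 0 0 0
0 0 0 0 0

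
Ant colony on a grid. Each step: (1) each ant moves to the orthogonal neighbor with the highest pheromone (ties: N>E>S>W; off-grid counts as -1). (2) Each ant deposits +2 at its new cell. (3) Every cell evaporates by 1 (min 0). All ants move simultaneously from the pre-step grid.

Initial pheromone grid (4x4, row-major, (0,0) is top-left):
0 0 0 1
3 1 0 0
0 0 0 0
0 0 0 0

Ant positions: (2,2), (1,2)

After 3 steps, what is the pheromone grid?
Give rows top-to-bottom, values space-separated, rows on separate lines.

After step 1: ants at (1,2),(1,1)
  0 0 0 0
  2 2 1 0
  0 0 0 0
  0 0 0 0
After step 2: ants at (1,1),(1,0)
  0 0 0 0
  3 3 0 0
  0 0 0 0
  0 0 0 0
After step 3: ants at (1,0),(1,1)
  0 0 0 0
  4 4 0 0
  0 0 0 0
  0 0 0 0

0 0 0 0
4 4 0 0
0 0 0 0
0 0 0 0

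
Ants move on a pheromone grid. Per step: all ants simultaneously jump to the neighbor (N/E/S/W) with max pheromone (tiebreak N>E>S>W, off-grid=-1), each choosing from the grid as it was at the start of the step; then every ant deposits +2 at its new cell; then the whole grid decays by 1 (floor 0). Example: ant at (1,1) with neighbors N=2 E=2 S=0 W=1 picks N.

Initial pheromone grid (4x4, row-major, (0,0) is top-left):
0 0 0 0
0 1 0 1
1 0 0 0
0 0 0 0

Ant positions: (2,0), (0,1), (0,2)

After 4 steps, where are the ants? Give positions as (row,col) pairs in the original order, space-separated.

Step 1: ant0:(2,0)->N->(1,0) | ant1:(0,1)->S->(1,1) | ant2:(0,2)->E->(0,3)
  grid max=2 at (1,1)
Step 2: ant0:(1,0)->E->(1,1) | ant1:(1,1)->W->(1,0) | ant2:(0,3)->S->(1,3)
  grid max=3 at (1,1)
Step 3: ant0:(1,1)->W->(1,0) | ant1:(1,0)->E->(1,1) | ant2:(1,3)->N->(0,3)
  grid max=4 at (1,1)
Step 4: ant0:(1,0)->E->(1,1) | ant1:(1,1)->W->(1,0) | ant2:(0,3)->S->(1,3)
  grid max=5 at (1,1)

(1,1) (1,0) (1,3)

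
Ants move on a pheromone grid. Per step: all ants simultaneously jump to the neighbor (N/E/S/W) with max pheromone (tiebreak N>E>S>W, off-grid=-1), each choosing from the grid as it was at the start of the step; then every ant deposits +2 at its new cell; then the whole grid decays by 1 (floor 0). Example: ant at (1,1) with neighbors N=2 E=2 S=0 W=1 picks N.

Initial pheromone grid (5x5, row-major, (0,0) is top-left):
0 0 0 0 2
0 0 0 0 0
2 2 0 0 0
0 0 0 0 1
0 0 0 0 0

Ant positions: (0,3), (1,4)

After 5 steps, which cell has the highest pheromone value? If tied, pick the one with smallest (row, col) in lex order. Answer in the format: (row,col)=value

Step 1: ant0:(0,3)->E->(0,4) | ant1:(1,4)->N->(0,4)
  grid max=5 at (0,4)
Step 2: ant0:(0,4)->S->(1,4) | ant1:(0,4)->S->(1,4)
  grid max=4 at (0,4)
Step 3: ant0:(1,4)->N->(0,4) | ant1:(1,4)->N->(0,4)
  grid max=7 at (0,4)
Step 4: ant0:(0,4)->S->(1,4) | ant1:(0,4)->S->(1,4)
  grid max=6 at (0,4)
Step 5: ant0:(1,4)->N->(0,4) | ant1:(1,4)->N->(0,4)
  grid max=9 at (0,4)
Final grid:
  0 0 0 0 9
  0 0 0 0 4
  0 0 0 0 0
  0 0 0 0 0
  0 0 0 0 0
Max pheromone 9 at (0,4)

Answer: (0,4)=9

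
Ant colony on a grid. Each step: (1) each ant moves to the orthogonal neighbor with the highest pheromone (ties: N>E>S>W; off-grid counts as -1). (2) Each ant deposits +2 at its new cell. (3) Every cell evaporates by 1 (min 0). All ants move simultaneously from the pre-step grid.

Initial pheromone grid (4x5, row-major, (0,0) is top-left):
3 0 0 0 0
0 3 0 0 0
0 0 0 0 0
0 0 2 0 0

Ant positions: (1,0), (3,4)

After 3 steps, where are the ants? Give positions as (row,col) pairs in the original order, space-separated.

Step 1: ant0:(1,0)->N->(0,0) | ant1:(3,4)->N->(2,4)
  grid max=4 at (0,0)
Step 2: ant0:(0,0)->E->(0,1) | ant1:(2,4)->N->(1,4)
  grid max=3 at (0,0)
Step 3: ant0:(0,1)->W->(0,0) | ant1:(1,4)->N->(0,4)
  grid max=4 at (0,0)

(0,0) (0,4)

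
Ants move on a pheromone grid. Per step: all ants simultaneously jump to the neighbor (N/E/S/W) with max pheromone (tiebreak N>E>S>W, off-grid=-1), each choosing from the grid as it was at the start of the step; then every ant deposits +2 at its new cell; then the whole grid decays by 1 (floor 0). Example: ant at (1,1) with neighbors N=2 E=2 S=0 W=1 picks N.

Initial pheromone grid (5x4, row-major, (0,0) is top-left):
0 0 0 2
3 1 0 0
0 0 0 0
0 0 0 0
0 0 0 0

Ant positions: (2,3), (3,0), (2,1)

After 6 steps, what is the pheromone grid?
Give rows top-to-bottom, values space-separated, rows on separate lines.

After step 1: ants at (1,3),(2,0),(1,1)
  0 0 0 1
  2 2 0 1
  1 0 0 0
  0 0 0 0
  0 0 0 0
After step 2: ants at (0,3),(1,0),(1,0)
  0 0 0 2
  5 1 0 0
  0 0 0 0
  0 0 0 0
  0 0 0 0
After step 3: ants at (1,3),(1,1),(1,1)
  0 0 0 1
  4 4 0 1
  0 0 0 0
  0 0 0 0
  0 0 0 0
After step 4: ants at (0,3),(1,0),(1,0)
  0 0 0 2
  7 3 0 0
  0 0 0 0
  0 0 0 0
  0 0 0 0
After step 5: ants at (1,3),(1,1),(1,1)
  0 0 0 1
  6 6 0 1
  0 0 0 0
  0 0 0 0
  0 0 0 0
After step 6: ants at (0,3),(1,0),(1,0)
  0 0 0 2
  9 5 0 0
  0 0 0 0
  0 0 0 0
  0 0 0 0

0 0 0 2
9 5 0 0
0 0 0 0
0 0 0 0
0 0 0 0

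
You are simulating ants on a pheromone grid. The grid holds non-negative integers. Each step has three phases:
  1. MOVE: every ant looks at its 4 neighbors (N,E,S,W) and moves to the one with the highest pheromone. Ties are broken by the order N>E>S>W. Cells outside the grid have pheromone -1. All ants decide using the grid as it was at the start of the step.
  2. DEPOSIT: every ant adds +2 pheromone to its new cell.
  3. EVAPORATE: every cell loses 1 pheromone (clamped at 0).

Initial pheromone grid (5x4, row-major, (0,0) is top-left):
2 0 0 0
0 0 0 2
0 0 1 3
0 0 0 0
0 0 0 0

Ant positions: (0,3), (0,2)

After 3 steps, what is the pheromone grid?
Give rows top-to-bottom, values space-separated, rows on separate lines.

After step 1: ants at (1,3),(0,3)
  1 0 0 1
  0 0 0 3
  0 0 0 2
  0 0 0 0
  0 0 0 0
After step 2: ants at (2,3),(1,3)
  0 0 0 0
  0 0 0 4
  0 0 0 3
  0 0 0 0
  0 0 0 0
After step 3: ants at (1,3),(2,3)
  0 0 0 0
  0 0 0 5
  0 0 0 4
  0 0 0 0
  0 0 0 0

0 0 0 0
0 0 0 5
0 0 0 4
0 0 0 0
0 0 0 0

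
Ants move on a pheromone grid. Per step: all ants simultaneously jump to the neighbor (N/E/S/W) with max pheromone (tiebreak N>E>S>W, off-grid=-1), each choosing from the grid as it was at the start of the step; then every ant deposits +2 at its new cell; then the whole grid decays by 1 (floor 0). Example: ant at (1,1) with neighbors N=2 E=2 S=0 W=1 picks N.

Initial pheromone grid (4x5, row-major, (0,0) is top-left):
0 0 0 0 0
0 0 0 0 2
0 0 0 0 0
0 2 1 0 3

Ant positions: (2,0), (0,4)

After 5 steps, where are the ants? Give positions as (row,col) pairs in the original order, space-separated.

Step 1: ant0:(2,0)->N->(1,0) | ant1:(0,4)->S->(1,4)
  grid max=3 at (1,4)
Step 2: ant0:(1,0)->N->(0,0) | ant1:(1,4)->N->(0,4)
  grid max=2 at (1,4)
Step 3: ant0:(0,0)->E->(0,1) | ant1:(0,4)->S->(1,4)
  grid max=3 at (1,4)
Step 4: ant0:(0,1)->E->(0,2) | ant1:(1,4)->N->(0,4)
  grid max=2 at (1,4)
Step 5: ant0:(0,2)->E->(0,3) | ant1:(0,4)->S->(1,4)
  grid max=3 at (1,4)

(0,3) (1,4)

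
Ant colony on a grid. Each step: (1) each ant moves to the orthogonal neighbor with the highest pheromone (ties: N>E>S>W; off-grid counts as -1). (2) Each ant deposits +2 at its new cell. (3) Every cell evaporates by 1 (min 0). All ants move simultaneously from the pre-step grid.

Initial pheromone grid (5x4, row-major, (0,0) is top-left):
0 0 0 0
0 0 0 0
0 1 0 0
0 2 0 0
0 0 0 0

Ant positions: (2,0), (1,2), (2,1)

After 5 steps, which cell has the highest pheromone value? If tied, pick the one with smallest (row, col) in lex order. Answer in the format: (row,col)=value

Answer: (3,1)=7

Derivation:
Step 1: ant0:(2,0)->E->(2,1) | ant1:(1,2)->N->(0,2) | ant2:(2,1)->S->(3,1)
  grid max=3 at (3,1)
Step 2: ant0:(2,1)->S->(3,1) | ant1:(0,2)->E->(0,3) | ant2:(3,1)->N->(2,1)
  grid max=4 at (3,1)
Step 3: ant0:(3,1)->N->(2,1) | ant1:(0,3)->S->(1,3) | ant2:(2,1)->S->(3,1)
  grid max=5 at (3,1)
Step 4: ant0:(2,1)->S->(3,1) | ant1:(1,3)->N->(0,3) | ant2:(3,1)->N->(2,1)
  grid max=6 at (3,1)
Step 5: ant0:(3,1)->N->(2,1) | ant1:(0,3)->S->(1,3) | ant2:(2,1)->S->(3,1)
  grid max=7 at (3,1)
Final grid:
  0 0 0 0
  0 0 0 1
  0 6 0 0
  0 7 0 0
  0 0 0 0
Max pheromone 7 at (3,1)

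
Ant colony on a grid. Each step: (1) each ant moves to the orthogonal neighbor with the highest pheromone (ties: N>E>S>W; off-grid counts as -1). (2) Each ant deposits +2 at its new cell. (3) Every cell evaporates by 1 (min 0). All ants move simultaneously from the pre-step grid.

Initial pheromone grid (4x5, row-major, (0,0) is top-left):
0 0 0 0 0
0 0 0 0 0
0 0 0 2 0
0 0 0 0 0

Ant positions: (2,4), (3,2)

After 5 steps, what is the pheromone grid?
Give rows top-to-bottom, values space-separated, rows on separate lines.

After step 1: ants at (2,3),(2,2)
  0 0 0 0 0
  0 0 0 0 0
  0 0 1 3 0
  0 0 0 0 0
After step 2: ants at (2,2),(2,3)
  0 0 0 0 0
  0 0 0 0 0
  0 0 2 4 0
  0 0 0 0 0
After step 3: ants at (2,3),(2,2)
  0 0 0 0 0
  0 0 0 0 0
  0 0 3 5 0
  0 0 0 0 0
After step 4: ants at (2,2),(2,3)
  0 0 0 0 0
  0 0 0 0 0
  0 0 4 6 0
  0 0 0 0 0
After step 5: ants at (2,3),(2,2)
  0 0 0 0 0
  0 0 0 0 0
  0 0 5 7 0
  0 0 0 0 0

0 0 0 0 0
0 0 0 0 0
0 0 5 7 0
0 0 0 0 0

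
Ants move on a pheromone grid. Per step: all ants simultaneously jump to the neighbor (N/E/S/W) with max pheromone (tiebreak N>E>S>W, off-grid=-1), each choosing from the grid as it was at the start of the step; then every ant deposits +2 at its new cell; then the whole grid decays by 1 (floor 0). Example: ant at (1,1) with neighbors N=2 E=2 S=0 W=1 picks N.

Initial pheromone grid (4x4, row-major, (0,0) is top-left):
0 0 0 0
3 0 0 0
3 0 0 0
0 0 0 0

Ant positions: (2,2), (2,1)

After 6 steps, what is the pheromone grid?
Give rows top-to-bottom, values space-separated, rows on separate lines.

After step 1: ants at (1,2),(2,0)
  0 0 0 0
  2 0 1 0
  4 0 0 0
  0 0 0 0
After step 2: ants at (0,2),(1,0)
  0 0 1 0
  3 0 0 0
  3 0 0 0
  0 0 0 0
After step 3: ants at (0,3),(2,0)
  0 0 0 1
  2 0 0 0
  4 0 0 0
  0 0 0 0
After step 4: ants at (1,3),(1,0)
  0 0 0 0
  3 0 0 1
  3 0 0 0
  0 0 0 0
After step 5: ants at (0,3),(2,0)
  0 0 0 1
  2 0 0 0
  4 0 0 0
  0 0 0 0
After step 6: ants at (1,3),(1,0)
  0 0 0 0
  3 0 0 1
  3 0 0 0
  0 0 0 0

0 0 0 0
3 0 0 1
3 0 0 0
0 0 0 0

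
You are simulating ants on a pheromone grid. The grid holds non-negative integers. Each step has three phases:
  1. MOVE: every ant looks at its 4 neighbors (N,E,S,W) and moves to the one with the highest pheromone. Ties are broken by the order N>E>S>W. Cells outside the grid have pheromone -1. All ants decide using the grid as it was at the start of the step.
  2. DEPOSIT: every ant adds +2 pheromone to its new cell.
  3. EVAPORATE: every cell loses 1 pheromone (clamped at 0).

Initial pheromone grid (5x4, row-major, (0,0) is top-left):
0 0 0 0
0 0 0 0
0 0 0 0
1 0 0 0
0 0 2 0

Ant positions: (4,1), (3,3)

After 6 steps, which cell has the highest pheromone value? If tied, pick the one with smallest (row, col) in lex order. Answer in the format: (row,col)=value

Step 1: ant0:(4,1)->E->(4,2) | ant1:(3,3)->N->(2,3)
  grid max=3 at (4,2)
Step 2: ant0:(4,2)->N->(3,2) | ant1:(2,3)->N->(1,3)
  grid max=2 at (4,2)
Step 3: ant0:(3,2)->S->(4,2) | ant1:(1,3)->N->(0,3)
  grid max=3 at (4,2)
Step 4: ant0:(4,2)->N->(3,2) | ant1:(0,3)->S->(1,3)
  grid max=2 at (4,2)
Step 5: ant0:(3,2)->S->(4,2) | ant1:(1,3)->N->(0,3)
  grid max=3 at (4,2)
Step 6: ant0:(4,2)->N->(3,2) | ant1:(0,3)->S->(1,3)
  grid max=2 at (4,2)
Final grid:
  0 0 0 0
  0 0 0 1
  0 0 0 0
  0 0 1 0
  0 0 2 0
Max pheromone 2 at (4,2)

Answer: (4,2)=2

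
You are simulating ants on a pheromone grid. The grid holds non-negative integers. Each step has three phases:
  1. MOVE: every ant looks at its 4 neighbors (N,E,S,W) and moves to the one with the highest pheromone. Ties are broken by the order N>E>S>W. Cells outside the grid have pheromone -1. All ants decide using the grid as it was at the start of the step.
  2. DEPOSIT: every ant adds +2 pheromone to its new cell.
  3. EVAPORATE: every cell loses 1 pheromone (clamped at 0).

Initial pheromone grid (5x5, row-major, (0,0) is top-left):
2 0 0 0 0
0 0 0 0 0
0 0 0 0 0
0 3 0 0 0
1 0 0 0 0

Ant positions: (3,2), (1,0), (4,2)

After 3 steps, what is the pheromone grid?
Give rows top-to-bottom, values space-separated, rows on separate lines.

After step 1: ants at (3,1),(0,0),(3,2)
  3 0 0 0 0
  0 0 0 0 0
  0 0 0 0 0
  0 4 1 0 0
  0 0 0 0 0
After step 2: ants at (3,2),(0,1),(3,1)
  2 1 0 0 0
  0 0 0 0 0
  0 0 0 0 0
  0 5 2 0 0
  0 0 0 0 0
After step 3: ants at (3,1),(0,0),(3,2)
  3 0 0 0 0
  0 0 0 0 0
  0 0 0 0 0
  0 6 3 0 0
  0 0 0 0 0

3 0 0 0 0
0 0 0 0 0
0 0 0 0 0
0 6 3 0 0
0 0 0 0 0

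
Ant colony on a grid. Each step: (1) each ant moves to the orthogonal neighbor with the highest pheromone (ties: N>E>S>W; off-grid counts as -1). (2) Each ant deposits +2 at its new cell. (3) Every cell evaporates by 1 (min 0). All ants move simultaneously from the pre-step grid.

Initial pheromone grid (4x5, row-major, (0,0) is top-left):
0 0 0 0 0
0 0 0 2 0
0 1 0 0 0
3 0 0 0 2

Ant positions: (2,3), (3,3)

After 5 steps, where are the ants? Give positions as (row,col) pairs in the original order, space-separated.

Step 1: ant0:(2,3)->N->(1,3) | ant1:(3,3)->E->(3,4)
  grid max=3 at (1,3)
Step 2: ant0:(1,3)->N->(0,3) | ant1:(3,4)->N->(2,4)
  grid max=2 at (1,3)
Step 3: ant0:(0,3)->S->(1,3) | ant1:(2,4)->S->(3,4)
  grid max=3 at (1,3)
Step 4: ant0:(1,3)->N->(0,3) | ant1:(3,4)->N->(2,4)
  grid max=2 at (1,3)
Step 5: ant0:(0,3)->S->(1,3) | ant1:(2,4)->S->(3,4)
  grid max=3 at (1,3)

(1,3) (3,4)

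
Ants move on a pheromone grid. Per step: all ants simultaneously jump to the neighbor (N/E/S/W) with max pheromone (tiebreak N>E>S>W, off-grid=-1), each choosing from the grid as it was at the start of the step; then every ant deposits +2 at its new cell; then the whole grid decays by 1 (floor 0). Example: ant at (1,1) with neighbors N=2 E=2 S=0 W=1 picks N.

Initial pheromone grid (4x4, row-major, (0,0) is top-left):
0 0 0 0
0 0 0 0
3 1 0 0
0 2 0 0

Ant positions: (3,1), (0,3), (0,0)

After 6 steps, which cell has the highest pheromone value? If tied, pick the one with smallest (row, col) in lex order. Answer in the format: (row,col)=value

Answer: (0,2)=5

Derivation:
Step 1: ant0:(3,1)->N->(2,1) | ant1:(0,3)->S->(1,3) | ant2:(0,0)->E->(0,1)
  grid max=2 at (2,0)
Step 2: ant0:(2,1)->W->(2,0) | ant1:(1,3)->N->(0,3) | ant2:(0,1)->E->(0,2)
  grid max=3 at (2,0)
Step 3: ant0:(2,0)->E->(2,1) | ant1:(0,3)->W->(0,2) | ant2:(0,2)->E->(0,3)
  grid max=2 at (0,2)
Step 4: ant0:(2,1)->W->(2,0) | ant1:(0,2)->E->(0,3) | ant2:(0,3)->W->(0,2)
  grid max=3 at (0,2)
Step 5: ant0:(2,0)->E->(2,1) | ant1:(0,3)->W->(0,2) | ant2:(0,2)->E->(0,3)
  grid max=4 at (0,2)
Step 6: ant0:(2,1)->W->(2,0) | ant1:(0,2)->E->(0,3) | ant2:(0,3)->W->(0,2)
  grid max=5 at (0,2)
Final grid:
  0 0 5 5
  0 0 0 0
  3 1 0 0
  0 0 0 0
Max pheromone 5 at (0,2)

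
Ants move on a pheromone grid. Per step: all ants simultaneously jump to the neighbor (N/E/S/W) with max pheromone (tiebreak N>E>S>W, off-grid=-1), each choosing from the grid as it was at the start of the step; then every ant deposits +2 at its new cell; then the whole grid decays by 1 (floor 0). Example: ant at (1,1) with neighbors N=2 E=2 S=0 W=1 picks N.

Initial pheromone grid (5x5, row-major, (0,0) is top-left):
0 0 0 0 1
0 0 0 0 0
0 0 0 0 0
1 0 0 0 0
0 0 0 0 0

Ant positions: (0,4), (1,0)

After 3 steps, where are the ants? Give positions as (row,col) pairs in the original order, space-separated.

Step 1: ant0:(0,4)->S->(1,4) | ant1:(1,0)->N->(0,0)
  grid max=1 at (0,0)
Step 2: ant0:(1,4)->N->(0,4) | ant1:(0,0)->E->(0,1)
  grid max=1 at (0,1)
Step 3: ant0:(0,4)->S->(1,4) | ant1:(0,1)->E->(0,2)
  grid max=1 at (0,2)

(1,4) (0,2)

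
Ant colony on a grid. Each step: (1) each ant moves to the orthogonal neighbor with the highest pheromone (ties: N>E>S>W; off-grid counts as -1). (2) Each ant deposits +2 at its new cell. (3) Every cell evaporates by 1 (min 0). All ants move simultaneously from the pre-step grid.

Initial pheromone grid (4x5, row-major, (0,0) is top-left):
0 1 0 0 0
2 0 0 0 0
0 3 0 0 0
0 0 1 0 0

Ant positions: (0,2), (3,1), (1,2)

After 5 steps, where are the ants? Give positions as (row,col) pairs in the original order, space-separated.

Step 1: ant0:(0,2)->W->(0,1) | ant1:(3,1)->N->(2,1) | ant2:(1,2)->N->(0,2)
  grid max=4 at (2,1)
Step 2: ant0:(0,1)->E->(0,2) | ant1:(2,1)->N->(1,1) | ant2:(0,2)->W->(0,1)
  grid max=3 at (0,1)
Step 3: ant0:(0,2)->W->(0,1) | ant1:(1,1)->N->(0,1) | ant2:(0,1)->E->(0,2)
  grid max=6 at (0,1)
Step 4: ant0:(0,1)->E->(0,2) | ant1:(0,1)->E->(0,2) | ant2:(0,2)->W->(0,1)
  grid max=7 at (0,1)
Step 5: ant0:(0,2)->W->(0,1) | ant1:(0,2)->W->(0,1) | ant2:(0,1)->E->(0,2)
  grid max=10 at (0,1)

(0,1) (0,1) (0,2)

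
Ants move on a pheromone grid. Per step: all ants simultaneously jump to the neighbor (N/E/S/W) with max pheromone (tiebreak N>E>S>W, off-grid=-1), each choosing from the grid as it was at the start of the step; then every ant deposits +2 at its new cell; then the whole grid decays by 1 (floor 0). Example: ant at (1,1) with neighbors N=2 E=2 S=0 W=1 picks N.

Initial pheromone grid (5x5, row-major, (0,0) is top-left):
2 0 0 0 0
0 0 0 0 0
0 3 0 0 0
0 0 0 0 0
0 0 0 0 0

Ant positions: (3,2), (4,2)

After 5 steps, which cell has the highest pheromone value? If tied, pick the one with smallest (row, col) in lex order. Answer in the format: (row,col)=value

Step 1: ant0:(3,2)->N->(2,2) | ant1:(4,2)->N->(3,2)
  grid max=2 at (2,1)
Step 2: ant0:(2,2)->W->(2,1) | ant1:(3,2)->N->(2,2)
  grid max=3 at (2,1)
Step 3: ant0:(2,1)->E->(2,2) | ant1:(2,2)->W->(2,1)
  grid max=4 at (2,1)
Step 4: ant0:(2,2)->W->(2,1) | ant1:(2,1)->E->(2,2)
  grid max=5 at (2,1)
Step 5: ant0:(2,1)->E->(2,2) | ant1:(2,2)->W->(2,1)
  grid max=6 at (2,1)
Final grid:
  0 0 0 0 0
  0 0 0 0 0
  0 6 5 0 0
  0 0 0 0 0
  0 0 0 0 0
Max pheromone 6 at (2,1)

Answer: (2,1)=6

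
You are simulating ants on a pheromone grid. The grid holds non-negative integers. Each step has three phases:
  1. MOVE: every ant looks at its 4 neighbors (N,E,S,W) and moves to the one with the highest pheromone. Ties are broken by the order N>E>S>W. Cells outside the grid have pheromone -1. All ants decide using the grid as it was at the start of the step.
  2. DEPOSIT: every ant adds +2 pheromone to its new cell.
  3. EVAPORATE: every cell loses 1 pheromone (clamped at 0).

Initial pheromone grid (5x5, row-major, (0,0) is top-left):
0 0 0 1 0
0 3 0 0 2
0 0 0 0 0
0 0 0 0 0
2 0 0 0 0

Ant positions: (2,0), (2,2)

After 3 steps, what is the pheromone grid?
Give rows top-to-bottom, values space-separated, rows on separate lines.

After step 1: ants at (1,0),(1,2)
  0 0 0 0 0
  1 2 1 0 1
  0 0 0 0 0
  0 0 0 0 0
  1 0 0 0 0
After step 2: ants at (1,1),(1,1)
  0 0 0 0 0
  0 5 0 0 0
  0 0 0 0 0
  0 0 0 0 0
  0 0 0 0 0
After step 3: ants at (0,1),(0,1)
  0 3 0 0 0
  0 4 0 0 0
  0 0 0 0 0
  0 0 0 0 0
  0 0 0 0 0

0 3 0 0 0
0 4 0 0 0
0 0 0 0 0
0 0 0 0 0
0 0 0 0 0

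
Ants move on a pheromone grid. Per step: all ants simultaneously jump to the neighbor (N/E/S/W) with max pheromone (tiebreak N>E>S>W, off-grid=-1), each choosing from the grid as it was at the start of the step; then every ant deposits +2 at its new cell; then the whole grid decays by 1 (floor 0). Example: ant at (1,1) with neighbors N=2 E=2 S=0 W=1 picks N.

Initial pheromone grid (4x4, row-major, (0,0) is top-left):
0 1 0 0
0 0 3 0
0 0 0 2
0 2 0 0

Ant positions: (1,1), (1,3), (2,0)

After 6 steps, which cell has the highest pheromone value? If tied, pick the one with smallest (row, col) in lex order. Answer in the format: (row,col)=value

Step 1: ant0:(1,1)->E->(1,2) | ant1:(1,3)->W->(1,2) | ant2:(2,0)->N->(1,0)
  grid max=6 at (1,2)
Step 2: ant0:(1,2)->N->(0,2) | ant1:(1,2)->N->(0,2) | ant2:(1,0)->N->(0,0)
  grid max=5 at (1,2)
Step 3: ant0:(0,2)->S->(1,2) | ant1:(0,2)->S->(1,2) | ant2:(0,0)->E->(0,1)
  grid max=8 at (1,2)
Step 4: ant0:(1,2)->N->(0,2) | ant1:(1,2)->N->(0,2) | ant2:(0,1)->E->(0,2)
  grid max=7 at (0,2)
Step 5: ant0:(0,2)->S->(1,2) | ant1:(0,2)->S->(1,2) | ant2:(0,2)->S->(1,2)
  grid max=12 at (1,2)
Step 6: ant0:(1,2)->N->(0,2) | ant1:(1,2)->N->(0,2) | ant2:(1,2)->N->(0,2)
  grid max=11 at (0,2)
Final grid:
  0 0 11 0
  0 0 11 0
  0 0 0 0
  0 0 0 0
Max pheromone 11 at (0,2)

Answer: (0,2)=11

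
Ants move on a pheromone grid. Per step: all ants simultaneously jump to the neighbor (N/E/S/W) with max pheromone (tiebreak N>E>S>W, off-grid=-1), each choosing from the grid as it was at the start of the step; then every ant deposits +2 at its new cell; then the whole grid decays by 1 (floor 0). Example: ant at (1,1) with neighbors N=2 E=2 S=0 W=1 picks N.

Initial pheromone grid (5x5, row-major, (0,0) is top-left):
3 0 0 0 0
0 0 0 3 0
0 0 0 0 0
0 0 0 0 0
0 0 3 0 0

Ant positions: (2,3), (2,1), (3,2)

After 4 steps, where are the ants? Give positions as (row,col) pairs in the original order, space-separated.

Step 1: ant0:(2,3)->N->(1,3) | ant1:(2,1)->N->(1,1) | ant2:(3,2)->S->(4,2)
  grid max=4 at (1,3)
Step 2: ant0:(1,3)->N->(0,3) | ant1:(1,1)->N->(0,1) | ant2:(4,2)->N->(3,2)
  grid max=3 at (1,3)
Step 3: ant0:(0,3)->S->(1,3) | ant1:(0,1)->W->(0,0) | ant2:(3,2)->S->(4,2)
  grid max=4 at (1,3)
Step 4: ant0:(1,3)->N->(0,3) | ant1:(0,0)->E->(0,1) | ant2:(4,2)->N->(3,2)
  grid max=3 at (1,3)

(0,3) (0,1) (3,2)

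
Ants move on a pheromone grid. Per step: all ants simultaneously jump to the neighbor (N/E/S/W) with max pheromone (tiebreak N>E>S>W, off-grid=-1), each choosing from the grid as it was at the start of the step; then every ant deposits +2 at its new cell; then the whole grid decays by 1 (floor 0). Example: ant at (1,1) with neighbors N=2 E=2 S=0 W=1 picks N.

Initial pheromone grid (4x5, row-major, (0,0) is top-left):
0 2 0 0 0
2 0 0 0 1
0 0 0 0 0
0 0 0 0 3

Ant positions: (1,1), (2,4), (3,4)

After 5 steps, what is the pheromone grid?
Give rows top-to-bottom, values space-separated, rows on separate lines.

After step 1: ants at (0,1),(3,4),(2,4)
  0 3 0 0 0
  1 0 0 0 0
  0 0 0 0 1
  0 0 0 0 4
After step 2: ants at (0,2),(2,4),(3,4)
  0 2 1 0 0
  0 0 0 0 0
  0 0 0 0 2
  0 0 0 0 5
After step 3: ants at (0,1),(3,4),(2,4)
  0 3 0 0 0
  0 0 0 0 0
  0 0 0 0 3
  0 0 0 0 6
After step 4: ants at (0,2),(2,4),(3,4)
  0 2 1 0 0
  0 0 0 0 0
  0 0 0 0 4
  0 0 0 0 7
After step 5: ants at (0,1),(3,4),(2,4)
  0 3 0 0 0
  0 0 0 0 0
  0 0 0 0 5
  0 0 0 0 8

0 3 0 0 0
0 0 0 0 0
0 0 0 0 5
0 0 0 0 8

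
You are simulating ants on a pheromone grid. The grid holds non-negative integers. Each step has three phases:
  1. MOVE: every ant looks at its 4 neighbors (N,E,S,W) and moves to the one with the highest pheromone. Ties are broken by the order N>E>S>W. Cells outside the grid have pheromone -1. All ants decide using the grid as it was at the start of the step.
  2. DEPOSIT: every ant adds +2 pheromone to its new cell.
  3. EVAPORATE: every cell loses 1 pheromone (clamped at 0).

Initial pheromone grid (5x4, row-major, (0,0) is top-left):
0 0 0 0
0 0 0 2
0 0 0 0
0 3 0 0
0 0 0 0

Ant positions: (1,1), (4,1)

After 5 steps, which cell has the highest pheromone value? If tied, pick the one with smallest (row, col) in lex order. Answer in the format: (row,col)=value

Answer: (3,1)=4

Derivation:
Step 1: ant0:(1,1)->N->(0,1) | ant1:(4,1)->N->(3,1)
  grid max=4 at (3,1)
Step 2: ant0:(0,1)->E->(0,2) | ant1:(3,1)->N->(2,1)
  grid max=3 at (3,1)
Step 3: ant0:(0,2)->E->(0,3) | ant1:(2,1)->S->(3,1)
  grid max=4 at (3,1)
Step 4: ant0:(0,3)->S->(1,3) | ant1:(3,1)->N->(2,1)
  grid max=3 at (3,1)
Step 5: ant0:(1,3)->N->(0,3) | ant1:(2,1)->S->(3,1)
  grid max=4 at (3,1)
Final grid:
  0 0 0 1
  0 0 0 0
  0 0 0 0
  0 4 0 0
  0 0 0 0
Max pheromone 4 at (3,1)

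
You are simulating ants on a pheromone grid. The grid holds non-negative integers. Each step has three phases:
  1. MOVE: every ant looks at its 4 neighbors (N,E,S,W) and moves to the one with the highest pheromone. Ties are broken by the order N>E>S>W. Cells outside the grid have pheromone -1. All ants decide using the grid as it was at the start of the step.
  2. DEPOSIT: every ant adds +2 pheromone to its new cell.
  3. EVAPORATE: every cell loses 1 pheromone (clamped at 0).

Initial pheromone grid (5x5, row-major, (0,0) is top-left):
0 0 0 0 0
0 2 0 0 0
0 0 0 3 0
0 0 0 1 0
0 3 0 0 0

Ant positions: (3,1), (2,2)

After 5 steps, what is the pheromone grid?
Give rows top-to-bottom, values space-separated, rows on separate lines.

After step 1: ants at (4,1),(2,3)
  0 0 0 0 0
  0 1 0 0 0
  0 0 0 4 0
  0 0 0 0 0
  0 4 0 0 0
After step 2: ants at (3,1),(1,3)
  0 0 0 0 0
  0 0 0 1 0
  0 0 0 3 0
  0 1 0 0 0
  0 3 0 0 0
After step 3: ants at (4,1),(2,3)
  0 0 0 0 0
  0 0 0 0 0
  0 0 0 4 0
  0 0 0 0 0
  0 4 0 0 0
After step 4: ants at (3,1),(1,3)
  0 0 0 0 0
  0 0 0 1 0
  0 0 0 3 0
  0 1 0 0 0
  0 3 0 0 0
After step 5: ants at (4,1),(2,3)
  0 0 0 0 0
  0 0 0 0 0
  0 0 0 4 0
  0 0 0 0 0
  0 4 0 0 0

0 0 0 0 0
0 0 0 0 0
0 0 0 4 0
0 0 0 0 0
0 4 0 0 0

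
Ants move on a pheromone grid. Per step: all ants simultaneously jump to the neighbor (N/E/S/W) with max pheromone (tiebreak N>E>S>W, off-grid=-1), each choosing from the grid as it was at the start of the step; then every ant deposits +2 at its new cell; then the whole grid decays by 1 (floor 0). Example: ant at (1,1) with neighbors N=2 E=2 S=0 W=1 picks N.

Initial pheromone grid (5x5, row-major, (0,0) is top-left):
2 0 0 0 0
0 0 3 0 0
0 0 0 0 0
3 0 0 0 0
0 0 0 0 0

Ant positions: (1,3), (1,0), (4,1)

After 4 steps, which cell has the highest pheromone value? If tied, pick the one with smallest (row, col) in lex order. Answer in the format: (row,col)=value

Answer: (1,2)=3

Derivation:
Step 1: ant0:(1,3)->W->(1,2) | ant1:(1,0)->N->(0,0) | ant2:(4,1)->N->(3,1)
  grid max=4 at (1,2)
Step 2: ant0:(1,2)->N->(0,2) | ant1:(0,0)->E->(0,1) | ant2:(3,1)->W->(3,0)
  grid max=3 at (1,2)
Step 3: ant0:(0,2)->S->(1,2) | ant1:(0,1)->W->(0,0) | ant2:(3,0)->N->(2,0)
  grid max=4 at (1,2)
Step 4: ant0:(1,2)->N->(0,2) | ant1:(0,0)->E->(0,1) | ant2:(2,0)->S->(3,0)
  grid max=3 at (1,2)
Final grid:
  2 1 1 0 0
  0 0 3 0 0
  0 0 0 0 0
  3 0 0 0 0
  0 0 0 0 0
Max pheromone 3 at (1,2)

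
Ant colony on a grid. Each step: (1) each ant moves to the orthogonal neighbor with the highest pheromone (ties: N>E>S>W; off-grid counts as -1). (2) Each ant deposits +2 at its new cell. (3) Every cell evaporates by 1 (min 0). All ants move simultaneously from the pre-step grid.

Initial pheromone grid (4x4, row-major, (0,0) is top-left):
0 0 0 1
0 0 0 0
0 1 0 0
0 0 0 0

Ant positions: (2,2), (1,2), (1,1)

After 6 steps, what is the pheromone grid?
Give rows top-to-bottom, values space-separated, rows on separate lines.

After step 1: ants at (2,1),(0,2),(2,1)
  0 0 1 0
  0 0 0 0
  0 4 0 0
  0 0 0 0
After step 2: ants at (1,1),(0,3),(1,1)
  0 0 0 1
  0 3 0 0
  0 3 0 0
  0 0 0 0
After step 3: ants at (2,1),(1,3),(2,1)
  0 0 0 0
  0 2 0 1
  0 6 0 0
  0 0 0 0
After step 4: ants at (1,1),(0,3),(1,1)
  0 0 0 1
  0 5 0 0
  0 5 0 0
  0 0 0 0
After step 5: ants at (2,1),(1,3),(2,1)
  0 0 0 0
  0 4 0 1
  0 8 0 0
  0 0 0 0
After step 6: ants at (1,1),(0,3),(1,1)
  0 0 0 1
  0 7 0 0
  0 7 0 0
  0 0 0 0

0 0 0 1
0 7 0 0
0 7 0 0
0 0 0 0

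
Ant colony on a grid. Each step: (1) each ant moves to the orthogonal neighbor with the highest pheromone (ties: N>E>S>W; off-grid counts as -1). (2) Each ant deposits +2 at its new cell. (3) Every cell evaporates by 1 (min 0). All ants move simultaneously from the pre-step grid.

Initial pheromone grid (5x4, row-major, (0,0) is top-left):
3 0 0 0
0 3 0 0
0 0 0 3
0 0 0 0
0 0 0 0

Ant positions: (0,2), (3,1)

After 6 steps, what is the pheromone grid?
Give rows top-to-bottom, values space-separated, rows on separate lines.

After step 1: ants at (0,3),(2,1)
  2 0 0 1
  0 2 0 0
  0 1 0 2
  0 0 0 0
  0 0 0 0
After step 2: ants at (1,3),(1,1)
  1 0 0 0
  0 3 0 1
  0 0 0 1
  0 0 0 0
  0 0 0 0
After step 3: ants at (2,3),(0,1)
  0 1 0 0
  0 2 0 0
  0 0 0 2
  0 0 0 0
  0 0 0 0
After step 4: ants at (1,3),(1,1)
  0 0 0 0
  0 3 0 1
  0 0 0 1
  0 0 0 0
  0 0 0 0
After step 5: ants at (2,3),(0,1)
  0 1 0 0
  0 2 0 0
  0 0 0 2
  0 0 0 0
  0 0 0 0
After step 6: ants at (1,3),(1,1)
  0 0 0 0
  0 3 0 1
  0 0 0 1
  0 0 0 0
  0 0 0 0

0 0 0 0
0 3 0 1
0 0 0 1
0 0 0 0
0 0 0 0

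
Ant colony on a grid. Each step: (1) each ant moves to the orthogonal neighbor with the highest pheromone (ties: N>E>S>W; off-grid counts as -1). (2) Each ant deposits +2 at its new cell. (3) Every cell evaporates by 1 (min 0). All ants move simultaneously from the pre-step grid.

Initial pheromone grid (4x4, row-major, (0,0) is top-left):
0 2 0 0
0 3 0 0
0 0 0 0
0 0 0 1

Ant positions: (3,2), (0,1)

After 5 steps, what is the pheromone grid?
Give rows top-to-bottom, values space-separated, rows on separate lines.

After step 1: ants at (3,3),(1,1)
  0 1 0 0
  0 4 0 0
  0 0 0 0
  0 0 0 2
After step 2: ants at (2,3),(0,1)
  0 2 0 0
  0 3 0 0
  0 0 0 1
  0 0 0 1
After step 3: ants at (3,3),(1,1)
  0 1 0 0
  0 4 0 0
  0 0 0 0
  0 0 0 2
After step 4: ants at (2,3),(0,1)
  0 2 0 0
  0 3 0 0
  0 0 0 1
  0 0 0 1
After step 5: ants at (3,3),(1,1)
  0 1 0 0
  0 4 0 0
  0 0 0 0
  0 0 0 2

0 1 0 0
0 4 0 0
0 0 0 0
0 0 0 2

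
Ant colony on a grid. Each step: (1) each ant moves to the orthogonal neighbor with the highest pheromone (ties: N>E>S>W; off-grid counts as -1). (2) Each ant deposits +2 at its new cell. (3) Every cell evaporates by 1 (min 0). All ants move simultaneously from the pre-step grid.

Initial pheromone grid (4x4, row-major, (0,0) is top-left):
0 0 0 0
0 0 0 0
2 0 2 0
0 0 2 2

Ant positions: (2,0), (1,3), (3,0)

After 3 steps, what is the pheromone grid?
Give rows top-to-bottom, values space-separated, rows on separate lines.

After step 1: ants at (1,0),(0,3),(2,0)
  0 0 0 1
  1 0 0 0
  3 0 1 0
  0 0 1 1
After step 2: ants at (2,0),(1,3),(1,0)
  0 0 0 0
  2 0 0 1
  4 0 0 0
  0 0 0 0
After step 3: ants at (1,0),(0,3),(2,0)
  0 0 0 1
  3 0 0 0
  5 0 0 0
  0 0 0 0

0 0 0 1
3 0 0 0
5 0 0 0
0 0 0 0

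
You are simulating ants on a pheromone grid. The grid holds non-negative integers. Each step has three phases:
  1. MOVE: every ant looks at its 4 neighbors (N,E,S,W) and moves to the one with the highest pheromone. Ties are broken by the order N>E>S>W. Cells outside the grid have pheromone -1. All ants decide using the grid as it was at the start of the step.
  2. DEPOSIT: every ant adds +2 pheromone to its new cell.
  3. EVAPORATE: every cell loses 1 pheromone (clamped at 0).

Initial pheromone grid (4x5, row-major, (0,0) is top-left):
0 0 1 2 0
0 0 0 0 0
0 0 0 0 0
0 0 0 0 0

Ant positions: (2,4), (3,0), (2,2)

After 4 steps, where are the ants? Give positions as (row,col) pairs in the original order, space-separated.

Step 1: ant0:(2,4)->N->(1,4) | ant1:(3,0)->N->(2,0) | ant2:(2,2)->N->(1,2)
  grid max=1 at (0,3)
Step 2: ant0:(1,4)->N->(0,4) | ant1:(2,0)->N->(1,0) | ant2:(1,2)->N->(0,2)
  grid max=1 at (0,2)
Step 3: ant0:(0,4)->S->(1,4) | ant1:(1,0)->N->(0,0) | ant2:(0,2)->E->(0,3)
  grid max=1 at (0,0)
Step 4: ant0:(1,4)->N->(0,4) | ant1:(0,0)->E->(0,1) | ant2:(0,3)->E->(0,4)
  grid max=3 at (0,4)

(0,4) (0,1) (0,4)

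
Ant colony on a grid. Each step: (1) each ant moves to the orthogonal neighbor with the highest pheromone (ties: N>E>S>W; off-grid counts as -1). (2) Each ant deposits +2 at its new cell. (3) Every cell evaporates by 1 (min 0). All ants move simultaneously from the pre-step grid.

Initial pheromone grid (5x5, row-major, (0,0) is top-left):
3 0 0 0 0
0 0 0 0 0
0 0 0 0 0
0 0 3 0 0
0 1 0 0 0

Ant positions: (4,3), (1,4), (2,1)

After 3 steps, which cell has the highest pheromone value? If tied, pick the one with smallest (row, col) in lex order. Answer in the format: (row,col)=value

Answer: (0,0)=2

Derivation:
Step 1: ant0:(4,3)->N->(3,3) | ant1:(1,4)->N->(0,4) | ant2:(2,1)->N->(1,1)
  grid max=2 at (0,0)
Step 2: ant0:(3,3)->W->(3,2) | ant1:(0,4)->S->(1,4) | ant2:(1,1)->N->(0,1)
  grid max=3 at (3,2)
Step 3: ant0:(3,2)->N->(2,2) | ant1:(1,4)->N->(0,4) | ant2:(0,1)->W->(0,0)
  grid max=2 at (0,0)
Final grid:
  2 0 0 0 1
  0 0 0 0 0
  0 0 1 0 0
  0 0 2 0 0
  0 0 0 0 0
Max pheromone 2 at (0,0)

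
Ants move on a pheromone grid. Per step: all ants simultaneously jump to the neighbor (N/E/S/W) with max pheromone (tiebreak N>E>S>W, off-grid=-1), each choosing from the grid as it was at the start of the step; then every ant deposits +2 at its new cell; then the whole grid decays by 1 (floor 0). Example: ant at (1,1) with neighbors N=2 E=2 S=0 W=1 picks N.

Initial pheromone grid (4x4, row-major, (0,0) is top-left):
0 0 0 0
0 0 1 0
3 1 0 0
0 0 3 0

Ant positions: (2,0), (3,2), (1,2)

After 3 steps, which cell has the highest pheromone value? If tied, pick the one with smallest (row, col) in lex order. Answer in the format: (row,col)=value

Step 1: ant0:(2,0)->E->(2,1) | ant1:(3,2)->N->(2,2) | ant2:(1,2)->N->(0,2)
  grid max=2 at (2,0)
Step 2: ant0:(2,1)->W->(2,0) | ant1:(2,2)->S->(3,2) | ant2:(0,2)->E->(0,3)
  grid max=3 at (2,0)
Step 3: ant0:(2,0)->E->(2,1) | ant1:(3,2)->N->(2,2) | ant2:(0,3)->S->(1,3)
  grid max=2 at (2,0)
Final grid:
  0 0 0 0
  0 0 0 1
  2 2 1 0
  0 0 2 0
Max pheromone 2 at (2,0)

Answer: (2,0)=2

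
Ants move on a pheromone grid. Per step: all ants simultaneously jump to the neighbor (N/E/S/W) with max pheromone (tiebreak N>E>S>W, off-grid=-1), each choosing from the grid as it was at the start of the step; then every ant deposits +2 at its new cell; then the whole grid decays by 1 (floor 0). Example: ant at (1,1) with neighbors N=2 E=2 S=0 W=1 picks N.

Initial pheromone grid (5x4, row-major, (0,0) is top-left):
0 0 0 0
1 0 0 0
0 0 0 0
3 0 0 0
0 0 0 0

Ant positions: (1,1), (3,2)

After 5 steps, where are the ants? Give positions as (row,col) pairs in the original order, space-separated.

Step 1: ant0:(1,1)->W->(1,0) | ant1:(3,2)->N->(2,2)
  grid max=2 at (1,0)
Step 2: ant0:(1,0)->N->(0,0) | ant1:(2,2)->N->(1,2)
  grid max=1 at (0,0)
Step 3: ant0:(0,0)->S->(1,0) | ant1:(1,2)->N->(0,2)
  grid max=2 at (1,0)
Step 4: ant0:(1,0)->N->(0,0) | ant1:(0,2)->E->(0,3)
  grid max=1 at (0,0)
Step 5: ant0:(0,0)->S->(1,0) | ant1:(0,3)->S->(1,3)
  grid max=2 at (1,0)

(1,0) (1,3)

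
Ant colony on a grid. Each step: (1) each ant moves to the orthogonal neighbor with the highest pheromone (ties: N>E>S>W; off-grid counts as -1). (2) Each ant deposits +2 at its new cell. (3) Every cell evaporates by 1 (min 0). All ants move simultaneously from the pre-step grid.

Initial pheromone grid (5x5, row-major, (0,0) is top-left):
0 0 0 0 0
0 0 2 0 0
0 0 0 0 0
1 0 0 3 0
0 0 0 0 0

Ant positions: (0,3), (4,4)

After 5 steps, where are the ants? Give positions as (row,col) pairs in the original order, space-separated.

Step 1: ant0:(0,3)->E->(0,4) | ant1:(4,4)->N->(3,4)
  grid max=2 at (3,3)
Step 2: ant0:(0,4)->S->(1,4) | ant1:(3,4)->W->(3,3)
  grid max=3 at (3,3)
Step 3: ant0:(1,4)->N->(0,4) | ant1:(3,3)->N->(2,3)
  grid max=2 at (3,3)
Step 4: ant0:(0,4)->S->(1,4) | ant1:(2,3)->S->(3,3)
  grid max=3 at (3,3)
Step 5: ant0:(1,4)->N->(0,4) | ant1:(3,3)->N->(2,3)
  grid max=2 at (3,3)

(0,4) (2,3)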